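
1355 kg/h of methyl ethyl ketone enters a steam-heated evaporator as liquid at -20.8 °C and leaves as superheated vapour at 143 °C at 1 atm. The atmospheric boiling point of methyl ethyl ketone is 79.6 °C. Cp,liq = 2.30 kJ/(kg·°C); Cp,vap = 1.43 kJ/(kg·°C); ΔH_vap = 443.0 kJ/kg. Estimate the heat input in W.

Q = 288000 W

liquid -20.8→79.6 °C: 230.92 kJ/kg
vaporisation at 79.6 °C: 443 kJ/kg
vapour 79.6→143 °C: 90.662 kJ/kg
Δh = 230.92 + 443 + 90.662 = 764.58 kJ/kg
Q = ṁ·Δh = 1355 kg/h × 764.58 kJ/kg = 1.036e+06 kJ/h
|Q| = 287.78 kW = 287780 W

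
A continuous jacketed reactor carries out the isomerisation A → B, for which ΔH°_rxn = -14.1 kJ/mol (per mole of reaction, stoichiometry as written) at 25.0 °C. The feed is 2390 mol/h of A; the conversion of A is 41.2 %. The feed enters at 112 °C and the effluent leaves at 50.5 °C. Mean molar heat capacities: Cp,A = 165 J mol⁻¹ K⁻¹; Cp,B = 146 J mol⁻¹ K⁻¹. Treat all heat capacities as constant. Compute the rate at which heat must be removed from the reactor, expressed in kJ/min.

Q_out = 644 kJ/min

Extent of reaction ξ = 0.412 × 2390 = 984.68 mol/h
Reaction term: ξ·ΔH°_rxn = 984.68 × -14.1 = -13884 kJ/h
Sensible, feed 112→25 °C: -34308 kJ/h
Outlet flows (mol/h): A 1405.3, B 984.68
Sensible, products 25→50.5 °C: 9578.8 kJ/h
Q = ΔH = -38614 kJ/h = -10.726 kW
Heat removed = 643.56 kJ/min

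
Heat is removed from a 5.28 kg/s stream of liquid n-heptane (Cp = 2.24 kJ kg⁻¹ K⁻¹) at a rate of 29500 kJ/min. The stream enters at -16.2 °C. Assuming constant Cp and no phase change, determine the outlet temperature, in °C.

T_out = -57.8 °C

Q = 29500 kJ/min = 491.67 kJ/s
ΔT = Q/(ṁ·Cp) = 491.67/(5.28×2.24) = 41.571 K
T_out = -16.2 − 41.571 = -57.771 °C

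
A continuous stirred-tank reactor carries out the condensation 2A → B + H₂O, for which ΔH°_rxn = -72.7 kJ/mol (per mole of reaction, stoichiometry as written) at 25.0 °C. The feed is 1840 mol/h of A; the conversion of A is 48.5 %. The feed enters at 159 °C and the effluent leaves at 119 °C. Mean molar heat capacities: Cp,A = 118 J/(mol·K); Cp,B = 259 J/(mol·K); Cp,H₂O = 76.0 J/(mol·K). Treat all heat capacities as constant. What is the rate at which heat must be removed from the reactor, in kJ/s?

Extent of reaction ξ = 0.485 × 1840 / 2 = 446.2 mol/h
Reaction term: ξ·ΔH°_rxn = 446.2 × -72.7 = -32439 kJ/h
Sensible, feed 159→25 °C: -29094 kJ/h
Outlet flows (mol/h): A 947.6, B 446.2, H₂O 446.2
Sensible, products 25→119 °C: 24562 kJ/h
Q = ΔH = -36971 kJ/h = -10.27 kW
Heat removed = 10.27 kJ/s

Q_out = 10.3 kJ/s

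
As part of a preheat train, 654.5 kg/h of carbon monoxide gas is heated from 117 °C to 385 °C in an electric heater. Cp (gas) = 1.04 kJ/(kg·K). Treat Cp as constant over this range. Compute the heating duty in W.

Q = 50700 W

Q = ṁ·Cp·ΔT = 654.5 × 1.04 × (385 − 117) = 182420 kJ/h
Converting: 182420 / 3600 s = 50.673 kW
Heating duty = 50673 W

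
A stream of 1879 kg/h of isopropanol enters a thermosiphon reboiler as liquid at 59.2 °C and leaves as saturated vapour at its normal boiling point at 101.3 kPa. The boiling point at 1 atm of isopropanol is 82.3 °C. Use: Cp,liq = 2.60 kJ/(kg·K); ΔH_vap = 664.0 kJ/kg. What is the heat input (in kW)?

liquid 59.2→82.3 °C: 60.06 kJ/kg
vaporisation at 82.3 °C: 664 kJ/kg
Δh = 60.06 + 664 = 724.06 kJ/kg
Q = ṁ·Δh = 1879 kg/h × 724.06 kJ/kg = 1.3605e+06 kJ/h
|Q| = 377.92 kW

Q = 378 kW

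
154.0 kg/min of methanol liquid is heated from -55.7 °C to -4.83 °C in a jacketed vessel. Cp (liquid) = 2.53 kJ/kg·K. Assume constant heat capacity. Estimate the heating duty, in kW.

Q = 330 kW

Q = ṁ·Cp·ΔT = 154.0 × 2.53 × (-4.83 − -55.7) = 19820 kJ/min
Converting: 19820 / 60 s = 330.33 kW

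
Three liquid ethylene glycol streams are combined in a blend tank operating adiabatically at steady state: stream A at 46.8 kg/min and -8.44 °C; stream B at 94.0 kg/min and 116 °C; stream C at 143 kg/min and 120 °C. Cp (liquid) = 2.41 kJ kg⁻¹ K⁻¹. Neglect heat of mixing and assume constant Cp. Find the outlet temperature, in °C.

Energy balance with Q = 0: Σ ṁᵢCp,ᵢ(T_out − Tᵢ) = 0
T_out = Σ ṁᵢCp,ᵢTᵢ / Σ ṁᵢCp,ᵢ
      = 66682 / 683.96 = 97.495 °C

T_out = 97.5 °C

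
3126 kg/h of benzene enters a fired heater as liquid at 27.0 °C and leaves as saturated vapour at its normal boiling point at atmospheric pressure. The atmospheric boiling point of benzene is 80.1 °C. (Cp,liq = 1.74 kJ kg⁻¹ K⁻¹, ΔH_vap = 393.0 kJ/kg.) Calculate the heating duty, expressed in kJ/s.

liquid 27.0→80.1 °C: 92.394 kJ/kg
vaporisation at 80.1 °C: 393 kJ/kg
Δh = 92.394 + 393 = 485.39 kJ/kg
Q = ṁ·Δh = 3126 kg/h × 485.39 kJ/kg = 1.5173e+06 kJ/h
|Q| = 421.48 kW

Q = 421 kJ/s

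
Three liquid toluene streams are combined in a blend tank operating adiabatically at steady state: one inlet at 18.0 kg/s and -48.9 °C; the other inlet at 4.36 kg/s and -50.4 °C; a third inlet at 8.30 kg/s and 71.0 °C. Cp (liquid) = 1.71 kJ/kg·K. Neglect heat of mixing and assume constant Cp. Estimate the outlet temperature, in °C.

No heat crosses the boundary, so H_out = H_in.
T_out = Σ ṁᵢCp,ᵢTᵢ / Σ ṁᵢCp,ᵢ
      = -873.2 / 52.429 = -16.655 °C

T_out = -16.7 °C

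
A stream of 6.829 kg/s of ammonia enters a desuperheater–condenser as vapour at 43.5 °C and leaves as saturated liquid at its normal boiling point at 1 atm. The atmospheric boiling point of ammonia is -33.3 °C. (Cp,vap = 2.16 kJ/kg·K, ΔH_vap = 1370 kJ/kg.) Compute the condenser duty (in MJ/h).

vapour 43.5→-33.3 °C: -165.89 kJ/kg
condensation at -33.3 °C: -1370 kJ/kg
Δh = -165.89 + -1370 = -1535.9 kJ/kg
Q = ṁ·Δh = 6.829 kg/s × -1535.9 kJ/kg = -10489 kJ/s
|Q| = 10489 kW = 37759 MJ/h

Q_c = 37800 MJ/h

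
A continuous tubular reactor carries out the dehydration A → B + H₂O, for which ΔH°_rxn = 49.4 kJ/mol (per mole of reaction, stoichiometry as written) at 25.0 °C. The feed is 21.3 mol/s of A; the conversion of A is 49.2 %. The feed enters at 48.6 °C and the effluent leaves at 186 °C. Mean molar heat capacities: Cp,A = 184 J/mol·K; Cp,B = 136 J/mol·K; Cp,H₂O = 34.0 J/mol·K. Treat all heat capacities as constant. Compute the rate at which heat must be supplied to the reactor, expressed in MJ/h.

Extent of reaction ξ = 0.492 × 21.3 = 10.48 mol/s
Reaction term: ξ·ΔH°_rxn = 10.48 × 49.4 = 517.69 kJ/s
Sensible, feed 48.6→25 °C: -92.493 kJ/s
Outlet flows (mol/s): A 10.82, B 10.48, H₂O 10.48
Sensible, products 25→186 °C: 607.37 kJ/s
Q = ΔH = 1032.6 kJ/s = 1032.6 kW
Heat supplied = 3717.2 MJ/h

Q_in = 3720 MJ/h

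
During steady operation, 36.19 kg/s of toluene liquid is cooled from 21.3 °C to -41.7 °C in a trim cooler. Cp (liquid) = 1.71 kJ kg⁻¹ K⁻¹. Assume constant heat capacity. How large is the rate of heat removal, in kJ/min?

Q = ṁ·Cp·ΔT = 36.19 × 1.71 × (-41.7 − 21.3) = -3898.7 kJ/s
Cooling duty = 233920 kJ/min

Q_c = 234000 kJ/min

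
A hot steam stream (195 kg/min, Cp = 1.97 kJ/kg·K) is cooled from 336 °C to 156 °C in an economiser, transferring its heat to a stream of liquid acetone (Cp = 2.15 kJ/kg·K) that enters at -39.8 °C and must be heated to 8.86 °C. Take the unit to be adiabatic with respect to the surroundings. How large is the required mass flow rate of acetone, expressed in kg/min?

Heat released by hot stream: Q = 195 × 1.97 × (336 − 156) = 69147 kJ/min
Energy balance on cold side (adiabatic exchanger): Q = ṁ_c·Cp_c·(T_c,out − T_c,in)
ṁ_c = 69147 / [2.15 × (8.86 − -39.8)] = 660.94 kg/min

ṁ_c = 661 kg/min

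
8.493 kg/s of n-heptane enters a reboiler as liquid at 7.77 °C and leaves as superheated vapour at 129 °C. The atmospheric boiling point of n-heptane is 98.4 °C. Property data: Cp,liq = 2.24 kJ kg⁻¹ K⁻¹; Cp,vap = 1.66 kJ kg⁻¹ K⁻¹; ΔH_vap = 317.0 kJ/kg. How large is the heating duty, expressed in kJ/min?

liquid 7.77→98.4 °C: 203.01 kJ/kg
vaporisation at 98.4 °C: 317 kJ/kg
vapour 98.4→129 °C: 50.796 kJ/kg
Δh = 203.01 + 317 + 50.796 = 570.81 kJ/kg
Q = ṁ·Δh = 8.493 kg/s × 570.81 kJ/kg = 4847.9 kJ/s
|Q| = 4847.9 kW = 290870 kJ/min

Q = 291000 kJ/min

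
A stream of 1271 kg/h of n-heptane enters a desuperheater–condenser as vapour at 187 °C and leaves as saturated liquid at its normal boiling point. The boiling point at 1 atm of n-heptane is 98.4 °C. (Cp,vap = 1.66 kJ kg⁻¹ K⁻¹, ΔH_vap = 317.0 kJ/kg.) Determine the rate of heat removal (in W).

vapour 187→98.4 °C: -147.08 kJ/kg
condensation at 98.4 °C: -317 kJ/kg
Δh = -147.08 + -317 = -464.08 kJ/kg
Q = ṁ·Δh = 1271 kg/h × -464.08 kJ/kg = -589840 kJ/h
|Q| = 163.84 kW = 163840 W

Q_c = 164000 W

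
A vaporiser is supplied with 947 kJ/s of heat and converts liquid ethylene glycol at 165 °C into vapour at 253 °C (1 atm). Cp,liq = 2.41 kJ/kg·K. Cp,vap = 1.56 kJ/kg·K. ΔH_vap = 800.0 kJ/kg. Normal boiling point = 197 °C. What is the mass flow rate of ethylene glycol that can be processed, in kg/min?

ṁ = 58.9 kg/min

Δh = 2.41×(197−165) + 800.0 + 1.56×(253−197) = 964.48 kJ/kg
Q = 947 kJ/s = 947 kJ/s = 56820 kJ/min
ṁ = Q/Δh = 56820 / 964.48 = 58.913 kg/min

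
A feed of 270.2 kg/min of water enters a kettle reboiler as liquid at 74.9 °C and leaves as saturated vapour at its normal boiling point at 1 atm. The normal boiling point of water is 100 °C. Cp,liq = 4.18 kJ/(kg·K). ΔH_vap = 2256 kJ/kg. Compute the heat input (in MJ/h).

liquid 74.9→100 °C: 104.92 kJ/kg
vaporisation at 100 °C: 2256 kJ/kg
Δh = 104.92 + 2256 = 2360.9 kJ/kg
Q = ṁ·Δh = 270.2 kg/min × 2360.9 kJ/kg = 637920 kJ/min
|Q| = 10632 kW = 38275 MJ/h

Q = 38300 MJ/h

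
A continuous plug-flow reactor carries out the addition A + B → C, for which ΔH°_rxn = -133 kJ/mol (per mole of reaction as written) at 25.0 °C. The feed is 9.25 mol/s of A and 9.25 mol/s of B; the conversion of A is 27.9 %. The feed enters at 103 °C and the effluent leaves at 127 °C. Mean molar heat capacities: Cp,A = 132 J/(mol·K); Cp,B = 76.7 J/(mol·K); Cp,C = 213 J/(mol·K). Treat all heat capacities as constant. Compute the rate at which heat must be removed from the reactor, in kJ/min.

Q_out = 17700 kJ/min

Extent of reaction ξ = 0.279 × 9.25 = 2.5808 mol/s
Reaction term: ξ·ΔH°_rxn = 2.5808 × -133 = -343.24 kJ/s
Sensible, feed 103→25 °C: -150.58 kJ/s
Outlet flows (mol/s): A 6.6692, B 6.6692, C 2.5808
Sensible, products 25→127 °C: 198.04 kJ/s
Q = ΔH = -295.78 kJ/s = -295.78 kW
Heat removed = 17747 kJ/min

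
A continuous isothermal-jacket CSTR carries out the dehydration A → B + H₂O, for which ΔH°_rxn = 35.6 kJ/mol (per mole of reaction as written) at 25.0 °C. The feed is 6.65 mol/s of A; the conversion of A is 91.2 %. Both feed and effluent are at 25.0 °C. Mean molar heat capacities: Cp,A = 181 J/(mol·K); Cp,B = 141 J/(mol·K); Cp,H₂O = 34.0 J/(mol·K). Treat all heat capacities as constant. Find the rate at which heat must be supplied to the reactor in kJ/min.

Extent of reaction ξ = 0.912 × 6.65 = 6.0648 mol/s
Reaction term: ξ·ΔH°_rxn = 6.0648 × 35.6 = 215.91 kJ/s
Q = ΔH = 215.91 kJ/s = 215.91 kW
Heat supplied = 12954 kJ/min

Q_in = 13000 kJ/min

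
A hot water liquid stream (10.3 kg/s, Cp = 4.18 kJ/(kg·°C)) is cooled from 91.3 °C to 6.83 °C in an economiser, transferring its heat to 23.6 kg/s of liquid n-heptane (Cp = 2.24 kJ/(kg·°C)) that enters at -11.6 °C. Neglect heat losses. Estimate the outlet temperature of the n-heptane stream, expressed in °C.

Heat released by hot stream: Q = 10.3 × 4.18 × (91.3 − 6.83) = 3636.8 kJ/s
Energy balance on cold side (adiabatic exchanger): Q = ṁ_c·Cp_c·(T_c,out − T_c,in)
T_c,out = -11.6 + 3636.8/(23.6 × 2.24) = 57.195 °C

T_c,out = 57.2 °C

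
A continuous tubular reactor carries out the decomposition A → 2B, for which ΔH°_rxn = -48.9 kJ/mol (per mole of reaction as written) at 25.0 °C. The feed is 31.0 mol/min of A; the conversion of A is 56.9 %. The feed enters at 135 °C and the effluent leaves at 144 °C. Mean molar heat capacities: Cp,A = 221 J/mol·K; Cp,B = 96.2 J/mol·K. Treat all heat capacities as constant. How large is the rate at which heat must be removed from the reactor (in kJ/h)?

Q_out = 51700 kJ/h

Extent of reaction ξ = 0.569 × 31.0 = 17.639 mol/min
Reaction term: ξ·ΔH°_rxn = 17.639 × -48.9 = -862.55 kJ/min
Sensible, feed 135→25 °C: -753.61 kJ/min
Outlet flows (mol/min): A 13.361, B 35.278
Sensible, products 25→144 °C: 755.24 kJ/min
Q = ΔH = -860.92 kJ/min = -14.349 kW
Heat removed = 51655 kJ/h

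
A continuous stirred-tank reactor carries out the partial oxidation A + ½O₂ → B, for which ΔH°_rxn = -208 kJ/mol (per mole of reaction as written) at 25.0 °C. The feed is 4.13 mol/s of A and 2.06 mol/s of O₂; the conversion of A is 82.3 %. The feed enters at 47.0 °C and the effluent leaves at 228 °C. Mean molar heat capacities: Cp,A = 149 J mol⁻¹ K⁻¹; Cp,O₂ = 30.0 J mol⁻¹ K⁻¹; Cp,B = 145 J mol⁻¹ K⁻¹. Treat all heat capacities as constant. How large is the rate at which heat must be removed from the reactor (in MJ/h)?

Q_out = 2150 MJ/h

Extent of reaction ξ = 0.823 × 4.13 = 3.399 mol/s
Reaction term: ξ·ΔH°_rxn = 3.399 × -208 = -706.99 kJ/s
Sensible, feed 47.0→25 °C: -14.898 kJ/s
Outlet flows (mol/s): A 0.73101, O₂ 0.36051, B 3.399
Sensible, products 25→228 °C: 124.36 kJ/s
Q = ΔH = -597.53 kJ/s = -597.53 kW
Heat removed = 2151.1 MJ/h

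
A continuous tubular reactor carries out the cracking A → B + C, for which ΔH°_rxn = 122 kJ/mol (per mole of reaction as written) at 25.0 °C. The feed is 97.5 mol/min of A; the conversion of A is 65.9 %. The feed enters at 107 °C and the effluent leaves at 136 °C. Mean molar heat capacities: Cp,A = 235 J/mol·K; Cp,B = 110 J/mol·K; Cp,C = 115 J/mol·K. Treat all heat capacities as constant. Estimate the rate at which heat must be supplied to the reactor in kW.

Extent of reaction ξ = 0.659 × 97.5 = 64.252 mol/min
Reaction term: ξ·ΔH°_rxn = 64.252 × 122 = 7838.8 kJ/min
Sensible, feed 107→25 °C: -1878.8 kJ/min
Outlet flows (mol/min): A 33.248, B 64.252, C 64.252
Sensible, products 25→136 °C: 2472 kJ/min
Q = ΔH = 8431.9 kJ/min = 140.53 kW
Heat supplied = 140.53 kW

Q_in = 141 kW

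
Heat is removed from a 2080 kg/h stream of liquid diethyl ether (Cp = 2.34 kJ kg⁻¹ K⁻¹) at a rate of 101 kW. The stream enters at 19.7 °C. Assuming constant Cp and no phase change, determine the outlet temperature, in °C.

T_out = -55.0 °C

Q = 101 kW = 363600 kJ/h
ΔT = Q/(ṁ·Cp) = 363600/(2080×2.34) = 74.704 K
T_out = 19.7 − 74.704 = -55.004 °C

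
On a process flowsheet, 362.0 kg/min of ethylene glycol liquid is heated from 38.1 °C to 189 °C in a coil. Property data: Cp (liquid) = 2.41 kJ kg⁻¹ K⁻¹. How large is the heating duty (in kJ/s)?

Q = ṁ·Cp·ΔT = 362.0 × 2.41 × (189 − 38.1) = 131650 kJ/min
Converting: 131650 / 60 s = 2194.1 kW

Q = 2190 kJ/s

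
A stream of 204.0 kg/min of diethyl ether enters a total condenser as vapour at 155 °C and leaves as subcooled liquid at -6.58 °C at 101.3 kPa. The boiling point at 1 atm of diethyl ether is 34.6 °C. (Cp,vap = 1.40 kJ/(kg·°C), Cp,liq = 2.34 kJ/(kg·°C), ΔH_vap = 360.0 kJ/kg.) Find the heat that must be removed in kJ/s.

vapour 155→34.6 °C: -168.56 kJ/kg
condensation at 34.6 °C: -360 kJ/kg
liquid 34.6→-6.58 °C: -96.361 kJ/kg
Δh = -168.56 + -360 + -96.361 = -624.92 kJ/kg
Q = ṁ·Δh = 204.0 kg/min × -624.92 kJ/kg = -127480 kJ/min
|Q| = 2124.7 kW

Q_c = 2120 kJ/s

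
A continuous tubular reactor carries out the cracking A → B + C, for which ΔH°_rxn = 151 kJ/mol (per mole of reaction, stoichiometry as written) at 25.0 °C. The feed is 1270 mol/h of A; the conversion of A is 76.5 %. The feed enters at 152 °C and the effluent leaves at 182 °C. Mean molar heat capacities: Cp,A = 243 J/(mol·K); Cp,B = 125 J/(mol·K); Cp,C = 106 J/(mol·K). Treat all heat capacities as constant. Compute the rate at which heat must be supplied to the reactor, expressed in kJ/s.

Extent of reaction ξ = 0.765 × 1270 = 971.55 mol/h
Reaction term: ξ·ΔH°_rxn = 971.55 × 151 = 146700 kJ/h
Sensible, feed 152→25 °C: -39193 kJ/h
Outlet flows (mol/h): A 298.45, B 971.55, C 971.55
Sensible, products 25→182 °C: 46621 kJ/h
Q = ΔH = 154130 kJ/h = 42.814 kW
Heat supplied = 42.814 kJ/s

Q_in = 42.8 kJ/s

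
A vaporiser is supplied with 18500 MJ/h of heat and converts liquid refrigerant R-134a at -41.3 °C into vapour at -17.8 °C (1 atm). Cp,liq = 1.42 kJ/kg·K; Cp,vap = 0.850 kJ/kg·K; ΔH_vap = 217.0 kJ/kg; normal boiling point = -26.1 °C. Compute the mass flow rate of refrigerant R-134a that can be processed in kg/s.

ṁ = 20.9 kg/s

Δh = 1.42×(-26.1−-41.3) + 217.0 + 0.850×(-17.8−-26.1) = 245.64 kJ/kg
Q = 18500 MJ/h = 5138.9 kJ/s = 5138.9 kJ/s
ṁ = Q/Δh = 5138.9 / 245.64 = 20.92 kg/s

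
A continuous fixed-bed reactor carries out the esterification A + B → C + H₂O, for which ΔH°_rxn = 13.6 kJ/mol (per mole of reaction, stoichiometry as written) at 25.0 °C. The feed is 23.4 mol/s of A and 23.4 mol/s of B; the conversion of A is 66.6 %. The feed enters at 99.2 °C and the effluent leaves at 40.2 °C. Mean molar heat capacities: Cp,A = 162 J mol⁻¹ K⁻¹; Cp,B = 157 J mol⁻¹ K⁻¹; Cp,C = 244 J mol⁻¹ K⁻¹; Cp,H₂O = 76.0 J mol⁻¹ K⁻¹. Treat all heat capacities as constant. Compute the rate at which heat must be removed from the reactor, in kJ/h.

Extent of reaction ξ = 0.666 × 23.4 = 15.584 mol/s
Reaction term: ξ·ΔH°_rxn = 15.584 × 13.6 = 211.95 kJ/s
Sensible, feed 99.2→25 °C: -553.87 kJ/s
Outlet flows (mol/s): A 7.8156, B 7.8156, C 15.584, H₂O 15.584
Sensible, products 25→40.2 °C: 113.7 kJ/s
Q = ΔH = -228.23 kJ/s = -228.23 kW
Heat removed = 821620 kJ/h

Q_out = 822000 kJ/h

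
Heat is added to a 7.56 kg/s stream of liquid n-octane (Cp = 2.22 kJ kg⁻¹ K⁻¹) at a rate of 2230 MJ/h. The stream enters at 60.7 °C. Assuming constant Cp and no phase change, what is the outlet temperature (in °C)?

T_out = 97.6 °C

Q = 2230 MJ/h = 619.44 kJ/s
ΔT = Q/(ṁ·Cp) = 619.44/(7.56×2.22) = 36.909 K
T_out = 60.7 + 36.909 = 97.609 °C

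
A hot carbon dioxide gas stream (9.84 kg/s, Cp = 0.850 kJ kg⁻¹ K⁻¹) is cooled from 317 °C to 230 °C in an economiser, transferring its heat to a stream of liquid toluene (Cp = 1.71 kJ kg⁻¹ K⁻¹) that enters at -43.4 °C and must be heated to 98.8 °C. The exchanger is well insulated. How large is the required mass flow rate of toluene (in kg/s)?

ṁ_c = 2.99 kg/s

Heat released by hot stream: Q = 9.84 × 0.850 × (317 − 230) = 727.67 kJ/s
Energy balance on cold side (adiabatic exchanger): Q = ṁ_c·Cp_c·(T_c,out − T_c,in)
ṁ_c = 727.67 / [1.71 × (98.8 − -43.4)] = 2.9925 kg/s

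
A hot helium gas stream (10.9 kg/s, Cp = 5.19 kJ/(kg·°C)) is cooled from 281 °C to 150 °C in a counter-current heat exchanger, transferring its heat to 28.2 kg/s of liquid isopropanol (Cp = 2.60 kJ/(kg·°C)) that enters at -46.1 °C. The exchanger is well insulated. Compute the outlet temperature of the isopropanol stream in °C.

Heat released by hot stream: Q = 10.9 × 5.19 × (281 − 150) = 7410.8 kJ/s
Energy balance on cold side (adiabatic exchanger): Q = ṁ_c·Cp_c·(T_c,out − T_c,in)
T_c,out = -46.1 + 7410.8/(28.2 × 2.60) = 54.975 °C

T_c,out = 55.0 °C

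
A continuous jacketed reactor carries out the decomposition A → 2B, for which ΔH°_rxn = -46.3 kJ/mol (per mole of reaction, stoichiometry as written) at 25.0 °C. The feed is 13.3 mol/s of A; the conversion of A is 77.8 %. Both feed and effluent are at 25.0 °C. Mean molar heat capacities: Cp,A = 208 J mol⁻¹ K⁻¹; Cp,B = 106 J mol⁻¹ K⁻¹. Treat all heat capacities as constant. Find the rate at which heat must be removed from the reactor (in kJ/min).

Q_out = 28700 kJ/min

Extent of reaction ξ = 0.778 × 13.3 = 10.347 mol/s
Reaction term: ξ·ΔH°_rxn = 10.347 × -46.3 = -479.08 kJ/s
Q = ΔH = -479.08 kJ/s = -479.08 kW
Heat removed = 28745 kJ/min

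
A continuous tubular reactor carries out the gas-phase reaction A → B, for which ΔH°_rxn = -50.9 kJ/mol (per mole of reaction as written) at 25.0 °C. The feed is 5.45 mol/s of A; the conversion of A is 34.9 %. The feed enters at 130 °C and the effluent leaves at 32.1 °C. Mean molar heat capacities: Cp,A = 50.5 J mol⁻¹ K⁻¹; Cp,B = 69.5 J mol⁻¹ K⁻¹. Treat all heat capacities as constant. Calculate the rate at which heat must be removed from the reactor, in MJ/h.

Q_out = 445 MJ/h

Extent of reaction ξ = 0.349 × 5.45 = 1.9021 mol/s
Reaction term: ξ·ΔH°_rxn = 1.9021 × -50.9 = -96.814 kJ/s
Sensible, feed 130→25 °C: -28.899 kJ/s
Outlet flows (mol/s): A 3.548, B 1.9021
Sensible, products 25→32.1 °C: 2.2107 kJ/s
Q = ΔH = -123.5 kJ/s = -123.5 kW
Heat removed = 444.61 MJ/h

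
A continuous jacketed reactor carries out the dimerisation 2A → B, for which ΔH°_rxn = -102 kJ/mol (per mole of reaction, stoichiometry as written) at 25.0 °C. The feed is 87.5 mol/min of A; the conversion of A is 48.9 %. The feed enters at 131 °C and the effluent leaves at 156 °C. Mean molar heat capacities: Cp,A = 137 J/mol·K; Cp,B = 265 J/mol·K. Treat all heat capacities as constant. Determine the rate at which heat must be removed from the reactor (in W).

Q_out = 31800 W

Extent of reaction ξ = 0.489 × 87.5 / 2 = 21.394 mol/min
Reaction term: ξ·ΔH°_rxn = 21.394 × -102 = -2182.2 kJ/min
Sensible, feed 131→25 °C: -1270.7 kJ/min
Outlet flows (mol/min): A 44.712, B 21.394
Sensible, products 25→156 °C: 1545.1 kJ/min
Q = ΔH = -1907.7 kJ/min = -31.795 kW
Heat removed = 31795 W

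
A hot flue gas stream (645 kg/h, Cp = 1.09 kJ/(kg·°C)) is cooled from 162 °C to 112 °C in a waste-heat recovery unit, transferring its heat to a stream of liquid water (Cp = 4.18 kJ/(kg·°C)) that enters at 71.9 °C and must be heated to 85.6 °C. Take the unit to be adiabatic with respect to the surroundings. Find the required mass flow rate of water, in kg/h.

Heat released by hot stream: Q = 645 × 1.09 × (162 − 112) = 35152 kJ/h
Energy balance on cold side (adiabatic exchanger): Q = ṁ_c·Cp_c·(T_c,out − T_c,in)
ṁ_c = 35152 / [4.18 × (85.6 − 71.9)] = 613.85 kg/h

ṁ_c = 614 kg/h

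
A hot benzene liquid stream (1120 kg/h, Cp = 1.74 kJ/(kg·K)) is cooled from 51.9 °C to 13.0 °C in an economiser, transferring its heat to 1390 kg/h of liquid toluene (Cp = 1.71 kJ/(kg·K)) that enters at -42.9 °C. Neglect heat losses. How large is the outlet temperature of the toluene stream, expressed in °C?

Heat released by hot stream: Q = 1120 × 1.74 × (51.9 − 13.0) = 75808 kJ/h
Energy balance on cold side (adiabatic exchanger): Q = ṁ_c·Cp_c·(T_c,out − T_c,in)
T_c,out = -42.9 + 75808/(1390 × 1.71) = -11.006 °C

T_c,out = -11.0 °C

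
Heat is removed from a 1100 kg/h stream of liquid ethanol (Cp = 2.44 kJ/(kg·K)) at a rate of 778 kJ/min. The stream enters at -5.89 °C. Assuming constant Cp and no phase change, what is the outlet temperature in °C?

T_out = -23.3 °C

Q = 778 kJ/min = 46680 kJ/h
ΔT = Q/(ṁ·Cp) = 46680/(1100×2.44) = 17.392 K
T_out = -5.89 − 17.392 = -23.282 °C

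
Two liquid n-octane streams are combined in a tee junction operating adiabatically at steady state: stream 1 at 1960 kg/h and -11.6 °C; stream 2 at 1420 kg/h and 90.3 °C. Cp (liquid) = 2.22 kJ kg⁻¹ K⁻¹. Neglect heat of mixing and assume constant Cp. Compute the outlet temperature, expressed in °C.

Adiabatic, steady state ⇒ Σ ṁᵢCp,ᵢ(T_out − Tᵢ) = 0
Σ ṁᵢCp,ᵢTᵢ = 1960×2.22×-11.6 + 1420×2.22×90.3 = 234190
Σ ṁᵢCp,ᵢ = 1960×2.22 + 1420×2.22 = 7503.6
T_out = 234190 / 7503.6 = 31.21 °C

T_out = 31.2 °C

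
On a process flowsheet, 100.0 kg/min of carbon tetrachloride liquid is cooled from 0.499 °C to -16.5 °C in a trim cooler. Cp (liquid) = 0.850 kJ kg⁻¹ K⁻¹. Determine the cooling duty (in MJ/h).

Q_c = 86.7 MJ/h

Q = ṁ·Cp·ΔT = 100.0 × 0.850 × (-16.5 − 0.499) = -1444.9 kJ/min
Converting: 1444.9 / 60 s = 24.082 kW
Cooling duty = 86.695 MJ/h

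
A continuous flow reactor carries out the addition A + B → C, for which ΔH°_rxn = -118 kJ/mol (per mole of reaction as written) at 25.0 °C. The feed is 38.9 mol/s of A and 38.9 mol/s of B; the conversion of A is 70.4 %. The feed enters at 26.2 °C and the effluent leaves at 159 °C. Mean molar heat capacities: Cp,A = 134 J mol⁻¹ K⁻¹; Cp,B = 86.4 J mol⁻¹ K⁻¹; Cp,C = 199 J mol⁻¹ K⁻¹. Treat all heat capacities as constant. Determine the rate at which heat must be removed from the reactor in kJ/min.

Q_out = 130000 kJ/min

Extent of reaction ξ = 0.704 × 38.9 = 27.386 mol/s
Reaction term: ξ·ΔH°_rxn = 27.386 × -118 = -3231.5 kJ/s
Sensible, feed 26.2→25 °C: -10.288 kJ/s
Outlet flows (mol/s): A 11.514, B 11.514, C 27.386
Sensible, products 25→159 °C: 1070.3 kJ/s
Q = ΔH = -2171.5 kJ/s = -2171.5 kW
Heat removed = 130290 kJ/min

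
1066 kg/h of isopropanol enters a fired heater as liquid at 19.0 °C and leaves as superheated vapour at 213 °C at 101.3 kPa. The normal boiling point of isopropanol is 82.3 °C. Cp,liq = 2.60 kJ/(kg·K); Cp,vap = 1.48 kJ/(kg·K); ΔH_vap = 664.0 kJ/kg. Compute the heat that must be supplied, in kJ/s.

Q = 303 kJ/s

liquid 19.0→82.3 °C: 164.58 kJ/kg
vaporisation at 82.3 °C: 664 kJ/kg
vapour 82.3→213 °C: 193.44 kJ/kg
Δh = 164.58 + 664 + 193.44 = 1022 kJ/kg
Q = ṁ·Δh = 1066 kg/h × 1022 kJ/kg = 1.0895e+06 kJ/h
|Q| = 302.63 kW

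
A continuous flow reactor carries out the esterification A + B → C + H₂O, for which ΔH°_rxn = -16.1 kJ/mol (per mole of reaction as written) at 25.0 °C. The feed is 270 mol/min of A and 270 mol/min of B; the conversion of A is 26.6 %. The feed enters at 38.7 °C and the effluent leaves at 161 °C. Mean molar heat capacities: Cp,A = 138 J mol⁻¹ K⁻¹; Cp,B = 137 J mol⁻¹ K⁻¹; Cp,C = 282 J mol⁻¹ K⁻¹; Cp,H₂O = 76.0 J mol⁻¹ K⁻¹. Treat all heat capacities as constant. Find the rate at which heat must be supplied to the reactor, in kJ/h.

Extent of reaction ξ = 0.266 × 270 = 71.82 mol/min
Reaction term: ξ·ΔH°_rxn = 71.82 × -16.1 = -1156.3 kJ/min
Sensible, feed 38.7→25 °C: -1017.2 kJ/min
Outlet flows (mol/min): A 198.18, B 198.18, C 71.82, H₂O 71.82
Sensible, products 25→161 °C: 10909 kJ/min
Q = ΔH = 8735.2 kJ/min = 145.59 kW
Heat supplied = 524110 kJ/h

Q_in = 524000 kJ/h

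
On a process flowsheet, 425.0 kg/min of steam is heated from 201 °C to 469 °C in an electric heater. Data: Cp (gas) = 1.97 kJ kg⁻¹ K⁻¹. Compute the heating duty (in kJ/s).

Q = 3740 kJ/s

Q = ṁ·Cp·ΔT = 425.0 × 1.97 × (469 − 201) = 224380 kJ/min
Converting: 224380 / 60 s = 3739.7 kW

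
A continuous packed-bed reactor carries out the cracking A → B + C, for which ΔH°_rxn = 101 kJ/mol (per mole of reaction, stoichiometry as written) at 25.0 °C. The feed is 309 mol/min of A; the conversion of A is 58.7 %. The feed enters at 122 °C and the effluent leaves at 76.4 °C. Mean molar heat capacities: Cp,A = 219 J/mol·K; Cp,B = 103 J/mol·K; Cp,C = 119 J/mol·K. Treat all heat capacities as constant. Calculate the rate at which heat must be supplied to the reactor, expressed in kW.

Extent of reaction ξ = 0.587 × 309 = 181.38 mol/min
Reaction term: ξ·ΔH°_rxn = 181.38 × 101 = 18320 kJ/min
Sensible, feed 122→25 °C: -6564.1 kJ/min
Outlet flows (mol/min): A 127.62, B 181.38, C 181.38
Sensible, products 25→76.4 °C: 3506.3 kJ/min
Q = ΔH = 15262 kJ/min = 254.36 kW
Heat supplied = 254.36 kW

Q_in = 254 kW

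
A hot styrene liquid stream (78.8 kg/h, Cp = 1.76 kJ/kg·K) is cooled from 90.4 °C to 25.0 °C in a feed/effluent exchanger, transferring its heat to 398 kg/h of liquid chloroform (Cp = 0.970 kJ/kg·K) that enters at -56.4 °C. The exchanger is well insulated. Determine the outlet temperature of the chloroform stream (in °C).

Heat released by hot stream: Q = 78.8 × 1.76 × (90.4 − 25.0) = 9070.2 kJ/h
Energy balance on cold side (adiabatic exchanger): Q = ṁ_c·Cp_c·(T_c,out − T_c,in)
T_c,out = -56.4 + 9070.2/(398 × 0.970) = -32.906 °C

T_c,out = -32.9 °C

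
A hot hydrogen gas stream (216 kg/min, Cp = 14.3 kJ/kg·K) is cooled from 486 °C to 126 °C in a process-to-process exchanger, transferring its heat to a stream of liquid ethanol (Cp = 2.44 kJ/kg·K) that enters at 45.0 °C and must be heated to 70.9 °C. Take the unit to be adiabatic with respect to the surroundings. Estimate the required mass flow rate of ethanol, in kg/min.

Heat released by hot stream: Q = 216 × 14.3 × (486 − 126) = 1.112e+06 kJ/min
Energy balance on cold side (adiabatic exchanger): Q = ṁ_c·Cp_c·(T_c,out − T_c,in)
ṁ_c = 1.112e+06 / [2.44 × (70.9 − 45.0)] = 17596 kg/min

ṁ_c = 17600 kg/min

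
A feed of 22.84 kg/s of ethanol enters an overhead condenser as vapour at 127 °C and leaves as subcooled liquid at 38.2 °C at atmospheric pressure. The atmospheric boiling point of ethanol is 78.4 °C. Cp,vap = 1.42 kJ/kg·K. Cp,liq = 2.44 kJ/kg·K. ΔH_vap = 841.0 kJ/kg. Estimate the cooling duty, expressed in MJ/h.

vapour 127→78.4 °C: -69.012 kJ/kg
condensation at 78.4 °C: -841 kJ/kg
liquid 78.4→38.2 °C: -98.088 kJ/kg
Δh = -69.012 + -841 + -98.088 = -1008.1 kJ/kg
Q = ṁ·Δh = 22.84 kg/s × -1008.1 kJ/kg = -23025 kJ/s
|Q| = 23025 kW = 82890 MJ/h

Q_c = 82900 MJ/h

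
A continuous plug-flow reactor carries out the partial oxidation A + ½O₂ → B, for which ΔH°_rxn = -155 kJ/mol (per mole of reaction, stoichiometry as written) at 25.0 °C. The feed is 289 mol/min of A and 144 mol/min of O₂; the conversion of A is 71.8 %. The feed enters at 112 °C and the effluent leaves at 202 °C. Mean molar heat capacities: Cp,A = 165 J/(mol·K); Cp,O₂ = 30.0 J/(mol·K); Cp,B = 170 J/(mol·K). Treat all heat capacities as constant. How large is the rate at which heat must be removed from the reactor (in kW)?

Extent of reaction ξ = 0.718 × 289 = 207.5 mol/min
Reaction term: ξ·ΔH°_rxn = 207.5 × -155 = -32163 kJ/min
Sensible, feed 112→25 °C: -4524.4 kJ/min
Outlet flows (mol/min): A 81.498, O₂ 40.249, B 207.5
Sensible, products 25→202 °C: 8837.6 kJ/min
Q = ΔH = -27850 kJ/min = -464.16 kW
Heat removed = 464.16 kW

Q_out = 464 kW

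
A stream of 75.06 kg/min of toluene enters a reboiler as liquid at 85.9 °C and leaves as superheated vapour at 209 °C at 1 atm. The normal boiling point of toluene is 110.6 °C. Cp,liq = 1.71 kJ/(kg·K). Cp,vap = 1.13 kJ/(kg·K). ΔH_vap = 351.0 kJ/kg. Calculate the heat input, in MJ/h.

liquid 85.9→110.6 °C: 42.237 kJ/kg
vaporisation at 110.6 °C: 351 kJ/kg
vapour 110.6→209 °C: 111.19 kJ/kg
Δh = 42.237 + 351 + 111.19 = 504.43 kJ/kg
Q = ṁ·Δh = 75.06 kg/min × 504.43 kJ/kg = 37862 kJ/min
|Q| = 631.04 kW = 2271.7 MJ/h

Q = 2270 MJ/h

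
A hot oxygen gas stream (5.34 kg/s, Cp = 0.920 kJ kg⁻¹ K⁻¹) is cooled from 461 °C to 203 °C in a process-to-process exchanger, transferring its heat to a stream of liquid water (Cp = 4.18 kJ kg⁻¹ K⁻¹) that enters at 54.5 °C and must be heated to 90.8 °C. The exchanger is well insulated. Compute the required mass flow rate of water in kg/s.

Heat released by hot stream: Q = 5.34 × 0.920 × (461 − 203) = 1267.5 kJ/s
Energy balance on cold side (adiabatic exchanger): Q = ṁ_c·Cp_c·(T_c,out − T_c,in)
ṁ_c = 1267.5 / [4.18 × (90.8 − 54.5)] = 8.3535 kg/s

ṁ_c = 8.35 kg/s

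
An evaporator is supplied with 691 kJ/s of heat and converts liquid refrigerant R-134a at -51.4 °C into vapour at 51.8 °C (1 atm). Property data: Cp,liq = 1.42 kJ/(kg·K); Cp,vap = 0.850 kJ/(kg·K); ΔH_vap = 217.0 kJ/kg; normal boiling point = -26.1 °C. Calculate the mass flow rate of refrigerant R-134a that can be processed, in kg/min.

Δh = 1.42×(-26.1−-51.4) + 217.0 + 0.850×(51.8−-26.1) = 319.14 kJ/kg
Q = 691 kJ/s = 691 kJ/s = 41460 kJ/min
ṁ = Q/Δh = 41460 / 319.14 = 129.91 kg/min

ṁ = 130 kg/min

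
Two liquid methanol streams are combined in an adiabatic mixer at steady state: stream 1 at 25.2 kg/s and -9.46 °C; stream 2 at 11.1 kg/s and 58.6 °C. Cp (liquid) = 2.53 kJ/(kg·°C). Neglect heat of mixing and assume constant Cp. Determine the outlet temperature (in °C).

T_out = 11.4 °C

Energy balance with Q = 0: Σ ṁᵢCp,ᵢ(T_out − Tᵢ) = 0
Σ ṁᵢCp,ᵢTᵢ = 25.2×2.53×-9.46 + 11.1×2.53×58.6 = 1042.5
Σ ṁᵢCp,ᵢ = 25.2×2.53 + 11.1×2.53 = 91.839
T_out = 1042.5 / 91.839 = 11.352 °C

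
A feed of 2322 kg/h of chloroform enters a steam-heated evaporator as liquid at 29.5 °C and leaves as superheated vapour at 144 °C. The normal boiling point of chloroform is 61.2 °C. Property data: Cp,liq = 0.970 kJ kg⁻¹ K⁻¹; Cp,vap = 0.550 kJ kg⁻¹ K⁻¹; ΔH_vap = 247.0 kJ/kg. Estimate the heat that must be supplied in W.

Q = 209000 W

liquid 29.5→61.2 °C: 30.749 kJ/kg
vaporisation at 61.2 °C: 247 kJ/kg
vapour 61.2→144 °C: 45.54 kJ/kg
Δh = 30.749 + 247 + 45.54 = 323.29 kJ/kg
Q = ṁ·Δh = 2322 kg/h × 323.29 kJ/kg = 750680 kJ/h
|Q| = 208.52 kW = 208520 W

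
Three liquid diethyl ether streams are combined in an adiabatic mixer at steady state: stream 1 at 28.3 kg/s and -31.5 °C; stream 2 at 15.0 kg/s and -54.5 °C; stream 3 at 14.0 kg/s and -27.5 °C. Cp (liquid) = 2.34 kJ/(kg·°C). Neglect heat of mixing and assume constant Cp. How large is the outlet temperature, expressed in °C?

T_out = -36.5 °C

No heat crosses the boundary, so H_out = H_in.
Σ ṁᵢCp,ᵢTᵢ = 28.3×2.34×-31.5 + 15.0×2.34×-54.5 + 14.0×2.34×-27.5 = -4899.8
Σ ṁᵢCp,ᵢ = 28.3×2.34 + 15.0×2.34 + 14.0×2.34 = 134.08
T_out = -4899.8 / 134.08 = -36.544 °C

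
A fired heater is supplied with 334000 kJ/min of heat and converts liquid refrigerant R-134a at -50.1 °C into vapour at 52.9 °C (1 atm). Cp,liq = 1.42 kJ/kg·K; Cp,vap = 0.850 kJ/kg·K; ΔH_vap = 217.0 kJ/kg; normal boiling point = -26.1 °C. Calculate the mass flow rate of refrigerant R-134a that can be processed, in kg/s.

ṁ = 17.5 kg/s

Δh = 1.42×(-26.1−-50.1) + 217.0 + 0.850×(52.9−-26.1) = 318.23 kJ/kg
Q = 334000 kJ/min = 5566.7 kJ/s = 5566.7 kJ/s
ṁ = Q/Δh = 5566.7 / 318.23 = 17.493 kg/s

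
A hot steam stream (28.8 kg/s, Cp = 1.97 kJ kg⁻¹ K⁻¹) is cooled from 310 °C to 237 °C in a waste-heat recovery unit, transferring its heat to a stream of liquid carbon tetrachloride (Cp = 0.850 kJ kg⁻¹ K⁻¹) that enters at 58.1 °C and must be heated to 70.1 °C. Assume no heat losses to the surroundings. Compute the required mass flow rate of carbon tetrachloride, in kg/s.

Heat released by hot stream: Q = 28.8 × 1.97 × (310 − 237) = 4141.7 kJ/s
Energy balance on cold side (adiabatic exchanger): Q = ṁ_c·Cp_c·(T_c,out − T_c,in)
ṁ_c = 4141.7 / [0.850 × (70.1 − 58.1)] = 406.05 kg/s

ṁ_c = 406 kg/s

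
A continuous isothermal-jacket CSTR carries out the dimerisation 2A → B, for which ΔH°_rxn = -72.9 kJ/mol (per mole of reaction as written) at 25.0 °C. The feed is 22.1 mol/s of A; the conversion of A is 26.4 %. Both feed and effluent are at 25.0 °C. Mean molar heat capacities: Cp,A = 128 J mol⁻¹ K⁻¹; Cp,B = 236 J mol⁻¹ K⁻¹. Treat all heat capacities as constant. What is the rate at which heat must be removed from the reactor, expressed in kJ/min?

Q_out = 12800 kJ/min

Extent of reaction ξ = 0.264 × 22.1 / 2 = 2.9172 mol/s
Reaction term: ξ·ΔH°_rxn = 2.9172 × -72.9 = -212.66 kJ/s
Q = ΔH = -212.66 kJ/s = -212.66 kW
Heat removed = 12760 kJ/min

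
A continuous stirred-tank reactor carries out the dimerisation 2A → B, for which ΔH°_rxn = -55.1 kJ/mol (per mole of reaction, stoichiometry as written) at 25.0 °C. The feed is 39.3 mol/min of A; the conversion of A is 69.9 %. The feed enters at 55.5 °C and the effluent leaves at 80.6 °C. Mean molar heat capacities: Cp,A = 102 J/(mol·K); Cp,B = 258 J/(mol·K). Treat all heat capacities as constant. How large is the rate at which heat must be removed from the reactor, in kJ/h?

Q_out = 36900 kJ/h

Extent of reaction ξ = 0.699 × 39.3 / 2 = 13.735 mol/min
Reaction term: ξ·ΔH°_rxn = 13.735 × -55.1 = -756.82 kJ/min
Sensible, feed 55.5→25 °C: -122.26 kJ/min
Outlet flows (mol/min): A 11.829, B 13.735
Sensible, products 25→80.6 °C: 264.12 kJ/min
Q = ΔH = -614.96 kJ/min = -10.249 kW
Heat removed = 36898 kJ/h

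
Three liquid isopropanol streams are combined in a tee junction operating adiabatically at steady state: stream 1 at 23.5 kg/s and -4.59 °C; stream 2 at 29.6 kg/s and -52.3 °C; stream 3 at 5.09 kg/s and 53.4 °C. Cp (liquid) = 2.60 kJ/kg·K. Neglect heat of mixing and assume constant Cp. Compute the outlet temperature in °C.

Energy balance with Q = 0: Σ ṁᵢCp,ᵢ(T_out − Tᵢ) = 0
T_out = Σ ṁᵢCp,ᵢTᵢ / Σ ṁᵢCp,ᵢ
      = -3598.8 / 151.29 = -23.787 °C

T_out = -23.8 °C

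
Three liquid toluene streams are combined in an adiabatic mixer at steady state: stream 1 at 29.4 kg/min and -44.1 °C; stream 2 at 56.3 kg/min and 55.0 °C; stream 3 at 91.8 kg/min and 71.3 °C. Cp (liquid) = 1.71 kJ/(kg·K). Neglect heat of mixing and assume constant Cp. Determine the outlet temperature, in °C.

No heat crosses the boundary, so H_out = H_in.
Σ ṁᵢCp,ᵢTᵢ = 29.4×1.71×-44.1 + 56.3×1.71×55.0 + 91.8×1.71×71.3 = 14270
Σ ṁᵢCp,ᵢ = 29.4×1.71 + 56.3×1.71 + 91.8×1.71 = 303.52
T_out = 14270 / 303.52 = 47.016 °C

T_out = 47.0 °C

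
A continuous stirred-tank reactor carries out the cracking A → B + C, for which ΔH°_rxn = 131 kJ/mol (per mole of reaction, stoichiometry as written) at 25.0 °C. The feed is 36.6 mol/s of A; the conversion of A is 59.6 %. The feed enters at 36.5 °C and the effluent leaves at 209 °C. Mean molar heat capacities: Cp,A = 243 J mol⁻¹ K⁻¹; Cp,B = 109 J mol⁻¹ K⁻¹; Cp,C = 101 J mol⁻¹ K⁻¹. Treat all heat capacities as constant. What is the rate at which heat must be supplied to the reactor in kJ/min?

Q_in = 256000 kJ/min

Extent of reaction ξ = 0.596 × 36.6 = 21.814 mol/s
Reaction term: ξ·ΔH°_rxn = 21.814 × 131 = 2857.6 kJ/s
Sensible, feed 36.5→25 °C: -102.28 kJ/s
Outlet flows (mol/s): A 14.786, B 21.814, C 21.814
Sensible, products 25→209 °C: 1504 kJ/s
Q = ΔH = 4259.3 kJ/s = 4259.3 kW
Heat supplied = 255560 kJ/min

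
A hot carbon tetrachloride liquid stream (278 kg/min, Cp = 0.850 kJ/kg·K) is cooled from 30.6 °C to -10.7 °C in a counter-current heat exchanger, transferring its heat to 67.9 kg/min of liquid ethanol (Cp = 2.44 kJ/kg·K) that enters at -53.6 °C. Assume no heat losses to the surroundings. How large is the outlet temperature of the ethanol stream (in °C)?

T_c,out = 5.31 °C

Heat released by hot stream: Q = 278 × 0.850 × (30.6 − -10.7) = 9759.2 kJ/min
Energy balance on cold side (adiabatic exchanger): Q = ṁ_c·Cp_c·(T_c,out − T_c,in)
T_c,out = -53.6 + 9759.2/(67.9 × 2.44) = 5.3053 °C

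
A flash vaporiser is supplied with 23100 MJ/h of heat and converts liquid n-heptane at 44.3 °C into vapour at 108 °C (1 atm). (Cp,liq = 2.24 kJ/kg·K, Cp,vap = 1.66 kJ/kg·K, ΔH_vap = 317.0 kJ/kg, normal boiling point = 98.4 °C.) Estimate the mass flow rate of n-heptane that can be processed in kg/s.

ṁ = 14.1 kg/s

Δh = 2.24×(98.4−44.3) + 317.0 + 1.66×(108−98.4) = 454.12 kJ/kg
Q = 23100 MJ/h = 6416.7 kJ/s = 6416.7 kJ/s
ṁ = Q/Δh = 6416.7 / 454.12 = 14.13 kg/s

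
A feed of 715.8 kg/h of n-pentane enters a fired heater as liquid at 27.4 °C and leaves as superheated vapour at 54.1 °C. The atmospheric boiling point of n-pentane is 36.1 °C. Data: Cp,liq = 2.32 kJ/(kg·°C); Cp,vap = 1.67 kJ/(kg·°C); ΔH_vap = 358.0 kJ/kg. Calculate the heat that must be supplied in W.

Q = 81200 W

liquid 27.4→36.1 °C: 20.184 kJ/kg
vaporisation at 36.1 °C: 358 kJ/kg
vapour 36.1→54.1 °C: 30.06 kJ/kg
Δh = 20.184 + 358 + 30.06 = 408.24 kJ/kg
Q = ṁ·Δh = 715.8 kg/h × 408.24 kJ/kg = 292220 kJ/h
|Q| = 81.173 kW = 81173 W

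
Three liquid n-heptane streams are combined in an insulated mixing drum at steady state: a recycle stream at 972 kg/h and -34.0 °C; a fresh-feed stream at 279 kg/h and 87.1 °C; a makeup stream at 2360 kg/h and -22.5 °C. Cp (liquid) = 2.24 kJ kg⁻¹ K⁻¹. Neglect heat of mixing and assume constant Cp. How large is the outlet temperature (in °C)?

T_out = -17.1 °C

Adiabatic, steady state ⇒ Σ ṁᵢCp,ᵢ(T_out − Tᵢ) = 0
T_out = Σ ṁᵢCp,ᵢTᵢ / Σ ṁᵢCp,ᵢ
      = -138540 / 8088.6 = -17.127 °C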